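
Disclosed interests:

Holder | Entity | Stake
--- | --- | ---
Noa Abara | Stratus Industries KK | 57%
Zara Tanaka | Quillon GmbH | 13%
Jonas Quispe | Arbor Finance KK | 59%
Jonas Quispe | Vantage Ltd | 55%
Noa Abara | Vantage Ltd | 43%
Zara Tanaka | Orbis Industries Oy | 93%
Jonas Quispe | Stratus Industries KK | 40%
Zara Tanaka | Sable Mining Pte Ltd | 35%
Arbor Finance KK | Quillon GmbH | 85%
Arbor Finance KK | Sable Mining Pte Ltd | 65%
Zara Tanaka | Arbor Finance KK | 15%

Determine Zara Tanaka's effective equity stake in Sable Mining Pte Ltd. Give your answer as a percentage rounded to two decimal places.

Zara reaches Sable along 2 paths.
Direct stake: 35% = 35%.
Via Arbor: 15% × 65% = 9.75%.
Total: 35% + 9.75% = 44.75%.

44.75%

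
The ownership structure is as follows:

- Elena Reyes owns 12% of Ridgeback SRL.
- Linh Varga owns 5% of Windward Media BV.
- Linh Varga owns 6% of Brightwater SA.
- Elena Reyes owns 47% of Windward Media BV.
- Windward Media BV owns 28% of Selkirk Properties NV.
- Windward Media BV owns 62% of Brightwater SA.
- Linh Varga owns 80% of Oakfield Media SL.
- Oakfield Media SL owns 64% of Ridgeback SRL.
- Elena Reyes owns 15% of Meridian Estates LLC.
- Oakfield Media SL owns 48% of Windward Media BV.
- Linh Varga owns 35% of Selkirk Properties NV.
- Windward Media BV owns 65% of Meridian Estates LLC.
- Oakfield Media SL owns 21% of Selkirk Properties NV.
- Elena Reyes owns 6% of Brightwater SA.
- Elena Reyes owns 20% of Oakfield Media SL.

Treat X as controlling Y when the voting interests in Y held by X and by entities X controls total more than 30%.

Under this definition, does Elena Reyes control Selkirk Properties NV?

Elena holds 47% of Windward, so Elena controls Windward.
Elena and Windward together hold 6% + 62% = 68% of Brightwater, so Elena controls Brightwater.
Windward and Elena together hold 65% + 15% = 80% of Meridian, so Elena controls Meridian.
In Selkirk, Elena's side holds only 28%, not > 30%.
So Elena does not control Selkirk.

No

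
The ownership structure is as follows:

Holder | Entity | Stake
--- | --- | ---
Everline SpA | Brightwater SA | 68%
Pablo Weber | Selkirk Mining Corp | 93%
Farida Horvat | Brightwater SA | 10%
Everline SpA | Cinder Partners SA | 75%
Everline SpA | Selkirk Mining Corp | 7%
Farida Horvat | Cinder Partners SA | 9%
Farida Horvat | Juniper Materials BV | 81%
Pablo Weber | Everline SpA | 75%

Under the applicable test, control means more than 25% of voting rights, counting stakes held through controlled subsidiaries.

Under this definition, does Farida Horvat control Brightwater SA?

No

Farida holds 81% of Juniper, so Farida controls Juniper.
In Brightwater, Farida's side holds only 10%, not > 25%.
So Farida does not control Brightwater.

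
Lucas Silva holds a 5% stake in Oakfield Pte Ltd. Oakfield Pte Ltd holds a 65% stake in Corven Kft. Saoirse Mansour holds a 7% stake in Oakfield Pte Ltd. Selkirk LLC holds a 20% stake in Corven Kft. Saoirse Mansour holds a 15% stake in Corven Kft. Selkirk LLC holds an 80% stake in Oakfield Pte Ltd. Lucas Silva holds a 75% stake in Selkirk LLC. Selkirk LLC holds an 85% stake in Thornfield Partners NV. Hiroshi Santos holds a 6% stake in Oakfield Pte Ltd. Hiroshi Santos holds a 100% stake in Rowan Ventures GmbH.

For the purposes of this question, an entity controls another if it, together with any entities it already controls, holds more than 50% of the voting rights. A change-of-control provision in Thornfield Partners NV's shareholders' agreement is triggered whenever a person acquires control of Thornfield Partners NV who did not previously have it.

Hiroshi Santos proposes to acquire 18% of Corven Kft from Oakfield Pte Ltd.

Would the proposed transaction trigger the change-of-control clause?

No

The purchase adds only to Hiroshi's holdings (Oakfield's stake shrinks), so Hiroshi is the only person who could newly come to control Thornfield.
Hiroshi holds 100% of Rowan, so Hiroshi controls Rowan.
Neither Hiroshi nor any entity Hiroshi controls holds any voting interest in Thornfield.
So before the transaction, Hiroshi does not control Thornfield.
After the purchase, Hiroshi holds 18% of Corven directly, and Oakfield's stake falls to 47%.
Hiroshi's side now holds 18% of Corven, not > 50%, so Hiroshi still does not control Corven.
After the transaction, neither Hiroshi nor any entity Hiroshi controls holds a voting interest in Thornfield, so Hiroshi still does not control it.
No new person acquires control, so the clause is not triggered.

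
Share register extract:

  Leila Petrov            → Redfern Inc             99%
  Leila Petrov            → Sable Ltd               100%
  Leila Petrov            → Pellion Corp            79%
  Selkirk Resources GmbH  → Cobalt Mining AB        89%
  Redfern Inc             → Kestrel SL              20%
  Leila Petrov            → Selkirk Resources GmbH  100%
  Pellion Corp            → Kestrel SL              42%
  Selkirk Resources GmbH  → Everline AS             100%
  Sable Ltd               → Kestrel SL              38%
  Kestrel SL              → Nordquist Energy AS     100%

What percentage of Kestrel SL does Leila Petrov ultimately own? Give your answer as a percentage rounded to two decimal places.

90.98%

Leila reaches Kestrel along 3 paths.
Via Pellion: 79% × 42% = 33.18%.
Via Redfern: 99% × 20% = 19.8%.
Via Sable: 100% × 38% = 38%.
Total: 33.18% + 19.8% + 38% = 90.98%.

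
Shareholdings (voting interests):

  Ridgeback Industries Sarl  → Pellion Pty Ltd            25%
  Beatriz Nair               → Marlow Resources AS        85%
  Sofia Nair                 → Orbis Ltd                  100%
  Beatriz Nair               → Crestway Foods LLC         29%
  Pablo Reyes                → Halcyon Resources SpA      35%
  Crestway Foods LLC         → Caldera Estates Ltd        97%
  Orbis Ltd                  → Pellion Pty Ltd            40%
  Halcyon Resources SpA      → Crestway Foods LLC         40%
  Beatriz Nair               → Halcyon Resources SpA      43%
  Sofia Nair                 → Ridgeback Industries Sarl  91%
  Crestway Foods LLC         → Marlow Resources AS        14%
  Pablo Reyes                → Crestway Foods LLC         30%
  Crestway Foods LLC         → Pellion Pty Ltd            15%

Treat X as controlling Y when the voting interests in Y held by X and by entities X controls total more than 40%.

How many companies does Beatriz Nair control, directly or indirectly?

Beatriz holds 43% of Halcyon, so Beatriz controls Halcyon.
Beatriz and Halcyon together hold 29% + 40% = 69% of Crestway, so Beatriz controls Crestway.
Crestway and Beatriz together hold 14% + 85% = 99% of Marlow, so Beatriz controls Marlow.
Crestway holds 97% of Caldera, so Beatriz controls Caldera.
No other company's threshold is met.
Beatriz controls 4 companies.

4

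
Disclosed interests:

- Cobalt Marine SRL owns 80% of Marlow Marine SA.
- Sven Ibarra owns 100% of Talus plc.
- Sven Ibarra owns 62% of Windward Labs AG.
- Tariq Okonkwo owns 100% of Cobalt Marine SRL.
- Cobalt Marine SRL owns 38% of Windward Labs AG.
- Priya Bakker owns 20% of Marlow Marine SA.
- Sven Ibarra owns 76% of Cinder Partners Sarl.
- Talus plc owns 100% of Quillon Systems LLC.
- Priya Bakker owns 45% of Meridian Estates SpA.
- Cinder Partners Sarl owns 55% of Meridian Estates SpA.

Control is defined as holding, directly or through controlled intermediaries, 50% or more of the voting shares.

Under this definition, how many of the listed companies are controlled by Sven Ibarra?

5

Sven holds 100% of Talus, so Sven controls Talus.
Sven holds 76% of Cinder, so Sven controls Cinder.
Talus holds 100% of Quillon, so Sven controls Quillon.
Sven holds 62% of Windward, so Sven controls Windward.
Cinder holds 55% of Meridian, so Sven controls Meridian.
No other company's threshold is met.
Sven controls 5 companies.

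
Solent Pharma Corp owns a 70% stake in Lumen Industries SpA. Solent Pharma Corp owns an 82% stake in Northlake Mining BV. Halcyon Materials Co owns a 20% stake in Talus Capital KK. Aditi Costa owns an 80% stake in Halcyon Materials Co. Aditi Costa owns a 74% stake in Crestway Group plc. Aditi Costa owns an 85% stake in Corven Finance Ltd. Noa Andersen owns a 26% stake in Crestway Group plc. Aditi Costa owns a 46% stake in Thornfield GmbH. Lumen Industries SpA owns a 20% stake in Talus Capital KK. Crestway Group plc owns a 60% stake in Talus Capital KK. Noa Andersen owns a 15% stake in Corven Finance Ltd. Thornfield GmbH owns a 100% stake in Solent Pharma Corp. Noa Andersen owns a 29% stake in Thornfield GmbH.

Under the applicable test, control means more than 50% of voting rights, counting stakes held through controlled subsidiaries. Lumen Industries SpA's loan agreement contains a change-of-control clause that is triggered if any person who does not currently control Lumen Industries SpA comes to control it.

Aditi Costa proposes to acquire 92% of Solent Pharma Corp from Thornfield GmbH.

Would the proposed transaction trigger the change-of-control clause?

The purchase adds only to Aditi's holdings (Thornfield's stake shrinks), so Aditi is the only person who could newly come to control Lumen.
Aditi holds 74% of Crestway, so Aditi controls Crestway.
Aditi holds 80% of Halcyon, so Aditi controls Halcyon.
Aditi holds 85% of Corven, so Aditi controls Corven.
Halcyon and Crestway together hold 20% + 60% = 80% of Talus, so Aditi controls Talus.
Neither Aditi nor any entity Aditi controls holds any voting interest in Lumen.
So before the transaction, Aditi does not control Lumen.
After the purchase, Aditi holds 92% of Solent directly, and Thornfield's stake falls to 8%.
Aditi holds 92% of Solent, so Aditi controls Solent.
Solent holds 70% of Lumen, so Aditi controls Lumen.
Aditi did not control Lumen before and does after, so the clause is triggered.

Yes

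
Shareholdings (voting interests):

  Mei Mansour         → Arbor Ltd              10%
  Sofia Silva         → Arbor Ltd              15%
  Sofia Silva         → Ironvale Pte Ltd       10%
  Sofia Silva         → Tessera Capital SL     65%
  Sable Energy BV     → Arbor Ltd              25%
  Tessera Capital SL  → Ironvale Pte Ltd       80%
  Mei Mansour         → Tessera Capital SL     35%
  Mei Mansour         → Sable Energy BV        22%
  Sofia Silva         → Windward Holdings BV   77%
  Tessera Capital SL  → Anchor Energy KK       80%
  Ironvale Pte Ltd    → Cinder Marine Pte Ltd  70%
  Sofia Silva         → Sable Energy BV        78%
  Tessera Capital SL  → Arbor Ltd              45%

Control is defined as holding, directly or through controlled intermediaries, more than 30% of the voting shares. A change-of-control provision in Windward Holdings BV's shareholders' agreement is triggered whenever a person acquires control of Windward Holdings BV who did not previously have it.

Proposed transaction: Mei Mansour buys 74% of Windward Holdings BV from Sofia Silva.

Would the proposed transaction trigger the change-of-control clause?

Yes

The purchase adds only to Mei's holdings (Sofia's stake shrinks), so Mei is the only person who could newly come to control Windward.
Mei holds 35% of Tessera, so Mei controls Tessera.
Tessera holds 80% of Anchor, so Mei controls Anchor.
Tessera holds 80% of Ironvale, so Mei controls Ironvale.
Tessera and Mei together hold 45% + 10% = 55% of Arbor, so Mei controls Arbor.
Ironvale holds 70% of Cinder, so Mei controls Cinder.
Neither Mei nor any entity Mei controls holds any voting interest in Windward.
So before the transaction, Mei does not control Windward.
After the purchase, Mei holds 74% of Windward directly, and Sofia's stake falls to 3%.
Mei holds 74% of Windward, so Mei controls Windward.
Mei did not control Windward before and does after, so the clause is triggered.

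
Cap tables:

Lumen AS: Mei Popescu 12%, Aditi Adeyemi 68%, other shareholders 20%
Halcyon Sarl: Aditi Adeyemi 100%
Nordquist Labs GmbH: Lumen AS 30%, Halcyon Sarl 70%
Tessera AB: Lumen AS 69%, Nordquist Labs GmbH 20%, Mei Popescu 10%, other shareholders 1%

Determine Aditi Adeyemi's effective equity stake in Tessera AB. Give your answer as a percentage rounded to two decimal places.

Aditi reaches Tessera along 3 paths.
Via Lumen: 68% × 69% = 46.92%.
Via Lumen → Nordquist: 68% × 30% × 20% = 4.08%.
Via Halcyon → Nordquist: 100% × 70% × 20% = 14%.
Total: 46.92% + 4.08% + 14% = 65%.
Rounded: 65.00%.

65.00%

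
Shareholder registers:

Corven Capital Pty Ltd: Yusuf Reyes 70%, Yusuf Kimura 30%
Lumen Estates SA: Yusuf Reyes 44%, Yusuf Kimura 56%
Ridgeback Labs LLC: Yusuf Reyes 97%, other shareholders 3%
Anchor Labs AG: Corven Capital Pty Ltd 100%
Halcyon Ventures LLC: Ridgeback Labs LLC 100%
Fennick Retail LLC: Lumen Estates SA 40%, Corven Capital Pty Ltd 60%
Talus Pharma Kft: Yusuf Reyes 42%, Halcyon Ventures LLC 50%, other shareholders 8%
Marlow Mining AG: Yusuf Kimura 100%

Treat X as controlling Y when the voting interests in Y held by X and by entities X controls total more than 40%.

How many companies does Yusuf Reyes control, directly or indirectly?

7

Yusuf Reyes holds 70% of Corven, so Yusuf Reyes controls Corven.
Yusuf Reyes holds 44% of Lumen, so Yusuf Reyes controls Lumen.
Yusuf Reyes holds 97% of Ridgeback, so Yusuf Reyes controls Ridgeback.
Corven holds 100% of Anchor, so Yusuf Reyes controls Anchor.
Ridgeback holds 100% of Halcyon, so Yusuf Reyes controls Halcyon.
Lumen and Corven together hold 40% + 60% = 100% of Fennick, so Yusuf Reyes controls Fennick.
Yusuf Reyes and Halcyon together hold 42% + 50% = 92% of Talus, so Yusuf Reyes controls Talus.
No other company's threshold is met.
Yusuf Reyes controls 7 companies.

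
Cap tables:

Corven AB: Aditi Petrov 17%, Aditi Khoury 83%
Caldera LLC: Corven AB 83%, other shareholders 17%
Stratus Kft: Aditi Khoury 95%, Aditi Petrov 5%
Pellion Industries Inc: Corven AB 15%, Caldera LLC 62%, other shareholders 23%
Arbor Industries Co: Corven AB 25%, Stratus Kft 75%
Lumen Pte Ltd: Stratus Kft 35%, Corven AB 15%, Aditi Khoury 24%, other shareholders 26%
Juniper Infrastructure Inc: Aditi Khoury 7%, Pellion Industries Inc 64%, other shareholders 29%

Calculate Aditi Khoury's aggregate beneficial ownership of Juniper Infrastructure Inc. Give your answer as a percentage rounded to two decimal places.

Aditi Khoury reaches Juniper along 3 paths.
Direct stake: 7% = 7%.
Via Corven → Pellion: 83% × 15% × 64% = 7.968%.
Via Corven → Caldera → Pellion: 83% × 83% × 62% × 64% = 27.335552%.
Total: 7% + 7.968% + 27.335552% = 42.303552%.
Rounded: 42.30%.

42.30%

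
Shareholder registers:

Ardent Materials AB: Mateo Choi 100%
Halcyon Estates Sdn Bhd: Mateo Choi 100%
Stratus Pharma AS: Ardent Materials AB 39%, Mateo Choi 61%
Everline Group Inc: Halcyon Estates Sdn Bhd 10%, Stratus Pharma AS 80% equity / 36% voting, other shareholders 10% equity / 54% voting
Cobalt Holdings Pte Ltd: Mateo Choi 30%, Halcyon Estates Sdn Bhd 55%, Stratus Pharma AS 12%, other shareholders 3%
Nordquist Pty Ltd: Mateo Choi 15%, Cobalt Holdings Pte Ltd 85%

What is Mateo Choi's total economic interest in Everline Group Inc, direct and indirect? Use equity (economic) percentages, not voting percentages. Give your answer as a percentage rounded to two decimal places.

Mateo reaches Everline along 3 paths.
Via Halcyon: 100% × 10% = 10%.
Via Ardent → Stratus: 100% × 39% × 80% = 31.2%.
Via Stratus: 61% × 80% = 48.8%.
Total: 10% + 31.2% + 48.8% = 90%.
Rounded: 90.00%.

90.00%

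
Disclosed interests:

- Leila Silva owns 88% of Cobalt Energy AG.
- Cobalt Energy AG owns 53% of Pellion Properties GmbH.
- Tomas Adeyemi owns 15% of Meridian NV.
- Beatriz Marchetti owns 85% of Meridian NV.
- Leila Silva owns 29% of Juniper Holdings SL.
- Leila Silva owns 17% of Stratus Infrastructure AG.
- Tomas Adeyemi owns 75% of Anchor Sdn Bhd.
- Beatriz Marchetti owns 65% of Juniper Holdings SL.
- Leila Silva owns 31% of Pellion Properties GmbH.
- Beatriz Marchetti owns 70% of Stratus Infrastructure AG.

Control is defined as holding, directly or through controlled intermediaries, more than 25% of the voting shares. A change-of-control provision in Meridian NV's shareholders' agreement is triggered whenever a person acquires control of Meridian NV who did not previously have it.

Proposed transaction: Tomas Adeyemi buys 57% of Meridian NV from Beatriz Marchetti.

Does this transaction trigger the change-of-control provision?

The purchase adds only to Tomas's holdings (Beatriz's stake shrinks), so Tomas is the only person who could newly come to control Meridian.
Tomas holds 75% of Anchor, so Tomas controls Anchor.
In Meridian, Tomas's side holds only 15%, not > 25%.
So before the transaction, Tomas does not control Meridian.
After the purchase, Tomas's direct stake in Meridian rises to 15% + 57% = 72%, and Beatriz's stake falls to 28%.
Tomas holds 72% of Meridian, so Tomas controls Meridian.
Tomas did not control Meridian before and does after, so the clause is triggered.

Yes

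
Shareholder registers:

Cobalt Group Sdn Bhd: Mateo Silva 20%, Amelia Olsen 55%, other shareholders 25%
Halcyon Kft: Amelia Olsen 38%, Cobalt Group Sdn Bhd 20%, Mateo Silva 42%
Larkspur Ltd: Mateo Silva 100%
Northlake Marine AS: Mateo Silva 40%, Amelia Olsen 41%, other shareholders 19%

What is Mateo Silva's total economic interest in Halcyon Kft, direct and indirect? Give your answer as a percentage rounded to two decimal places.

Mateo reaches Halcyon along 2 paths.
Via Cobalt: 20% × 20% = 4%.
Direct stake: 42% = 42%.
Total: 4% + 42% = 46%.
Rounded: 46.00%.

46.00%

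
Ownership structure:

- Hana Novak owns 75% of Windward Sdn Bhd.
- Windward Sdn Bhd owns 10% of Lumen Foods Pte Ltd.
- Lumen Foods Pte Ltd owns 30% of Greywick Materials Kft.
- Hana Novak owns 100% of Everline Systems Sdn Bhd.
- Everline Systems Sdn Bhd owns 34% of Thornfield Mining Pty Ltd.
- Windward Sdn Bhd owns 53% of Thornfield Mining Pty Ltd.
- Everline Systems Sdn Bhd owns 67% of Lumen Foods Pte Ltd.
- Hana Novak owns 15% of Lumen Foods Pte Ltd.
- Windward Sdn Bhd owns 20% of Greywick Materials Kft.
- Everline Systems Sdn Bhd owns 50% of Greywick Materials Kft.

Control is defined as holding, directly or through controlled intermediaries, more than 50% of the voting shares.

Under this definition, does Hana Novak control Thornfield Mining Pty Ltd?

Yes

Hana holds 75% of Windward, so Hana controls Windward.
Hana holds 100% of Everline, so Hana controls Everline.
Windward and Everline together hold 53% + 34% = 87% of Thornfield, so Hana controls Thornfield.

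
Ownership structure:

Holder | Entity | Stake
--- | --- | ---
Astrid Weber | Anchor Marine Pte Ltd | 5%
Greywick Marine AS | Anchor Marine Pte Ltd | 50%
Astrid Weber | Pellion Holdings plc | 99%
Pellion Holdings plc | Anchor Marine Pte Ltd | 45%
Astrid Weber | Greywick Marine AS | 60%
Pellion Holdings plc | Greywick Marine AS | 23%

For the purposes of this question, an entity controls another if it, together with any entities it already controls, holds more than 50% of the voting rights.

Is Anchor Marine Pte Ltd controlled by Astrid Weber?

Astrid holds 99% of Pellion, so Astrid controls Pellion.
Pellion and Astrid together hold 23% + 60% = 83% of Greywick, so Astrid controls Greywick.
Astrid and Pellion and Greywick together hold 5% + 45% + 50% = 100% of Anchor, so Astrid controls Anchor.

Yes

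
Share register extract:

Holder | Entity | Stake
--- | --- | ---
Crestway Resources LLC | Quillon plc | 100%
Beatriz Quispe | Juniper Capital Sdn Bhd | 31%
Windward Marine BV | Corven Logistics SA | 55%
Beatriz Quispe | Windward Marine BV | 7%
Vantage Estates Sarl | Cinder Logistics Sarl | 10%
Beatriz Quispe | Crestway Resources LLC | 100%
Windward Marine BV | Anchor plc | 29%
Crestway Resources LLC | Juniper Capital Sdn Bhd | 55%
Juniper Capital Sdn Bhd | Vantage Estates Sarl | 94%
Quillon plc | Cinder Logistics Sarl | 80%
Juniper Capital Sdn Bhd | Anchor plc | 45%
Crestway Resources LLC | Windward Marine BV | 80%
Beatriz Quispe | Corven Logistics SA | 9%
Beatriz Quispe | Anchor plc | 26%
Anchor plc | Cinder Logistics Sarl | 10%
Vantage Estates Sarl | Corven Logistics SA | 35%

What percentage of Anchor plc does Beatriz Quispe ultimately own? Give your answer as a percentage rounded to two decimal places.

Beatriz reaches Anchor along 5 paths.
Direct stake: 26% = 26%.
Via Juniper: 31% × 45% = 13.95%.
Via Crestway → Juniper: 100% × 55% × 45% = 24.75%.
Via Crestway → Windward: 100% × 80% × 29% = 23.2%.
Via Windward: 7% × 29% = 2.03%.
Total: 26% + 13.95% + 24.75% + 23.2% + 2.03% = 89.93%.

89.93%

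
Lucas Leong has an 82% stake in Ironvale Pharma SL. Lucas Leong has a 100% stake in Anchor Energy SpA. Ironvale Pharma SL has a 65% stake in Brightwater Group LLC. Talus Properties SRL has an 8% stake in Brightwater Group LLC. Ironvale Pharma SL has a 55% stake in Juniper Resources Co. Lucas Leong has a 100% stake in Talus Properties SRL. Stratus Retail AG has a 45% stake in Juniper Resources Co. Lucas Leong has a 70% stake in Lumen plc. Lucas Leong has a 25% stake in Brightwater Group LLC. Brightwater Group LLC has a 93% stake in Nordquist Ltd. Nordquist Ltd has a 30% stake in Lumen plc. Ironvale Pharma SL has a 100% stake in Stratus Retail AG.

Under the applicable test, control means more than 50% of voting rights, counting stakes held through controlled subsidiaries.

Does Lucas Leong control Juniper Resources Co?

Lucas holds 82% of Ironvale, so Lucas controls Ironvale.
Ironvale holds 100% of Stratus, so Lucas controls Stratus.
Ironvale and Stratus together hold 55% + 45% = 100% of Juniper, so Lucas controls Juniper.

Yes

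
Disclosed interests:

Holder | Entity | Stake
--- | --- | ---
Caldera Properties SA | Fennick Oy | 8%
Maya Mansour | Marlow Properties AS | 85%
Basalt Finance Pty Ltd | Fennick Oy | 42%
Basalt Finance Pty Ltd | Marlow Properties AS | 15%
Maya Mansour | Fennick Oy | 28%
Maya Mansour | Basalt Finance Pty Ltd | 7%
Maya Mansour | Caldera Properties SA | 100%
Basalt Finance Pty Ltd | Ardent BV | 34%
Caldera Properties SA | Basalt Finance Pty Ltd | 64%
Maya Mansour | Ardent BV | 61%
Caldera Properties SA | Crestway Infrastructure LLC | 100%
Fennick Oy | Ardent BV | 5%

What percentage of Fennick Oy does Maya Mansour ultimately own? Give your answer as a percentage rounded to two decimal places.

65.82%

Maya reaches Fennick along 4 paths.
Via Caldera: 100% × 8% = 8%.
Direct stake: 28% = 28%.
Via Caldera → Basalt: 100% × 64% × 42% = 26.88%.
Via Basalt: 7% × 42% = 2.94%.
Total: 8% + 28% + 26.88% + 2.94% = 65.82%.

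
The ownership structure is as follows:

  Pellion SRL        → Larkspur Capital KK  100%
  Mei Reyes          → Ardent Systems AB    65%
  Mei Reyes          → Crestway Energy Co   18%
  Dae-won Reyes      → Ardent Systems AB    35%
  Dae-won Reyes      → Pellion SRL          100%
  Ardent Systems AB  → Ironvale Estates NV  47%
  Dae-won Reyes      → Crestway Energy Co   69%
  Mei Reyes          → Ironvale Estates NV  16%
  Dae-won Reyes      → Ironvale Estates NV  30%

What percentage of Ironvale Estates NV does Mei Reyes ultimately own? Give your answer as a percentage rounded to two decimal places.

46.55%

Mei reaches Ironvale along 2 paths.
Via Ardent: 65% × 47% = 30.55%.
Direct stake: 16% = 16%.
Total: 30.55% + 16% = 46.55%.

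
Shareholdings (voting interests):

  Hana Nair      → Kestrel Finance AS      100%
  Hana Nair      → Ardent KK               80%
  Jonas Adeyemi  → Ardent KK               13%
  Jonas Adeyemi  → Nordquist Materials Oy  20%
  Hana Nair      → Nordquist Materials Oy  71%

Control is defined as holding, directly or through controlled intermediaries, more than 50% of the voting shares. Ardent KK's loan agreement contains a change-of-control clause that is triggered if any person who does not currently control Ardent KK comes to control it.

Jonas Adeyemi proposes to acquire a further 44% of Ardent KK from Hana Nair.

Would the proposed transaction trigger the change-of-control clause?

Yes

The purchase adds only to Jonas's holdings (Hana's stake shrinks), so Jonas is the only person who could newly come to control Ardent.
Jonas's largest direct stake is 20% in Nordquist, which does not meet the threshold, so Jonas controls no company.
In Ardent, Jonas's side holds only 13%, not > 50%.
So before the transaction, Jonas does not control Ardent.
After the purchase, Jonas's direct stake in Ardent rises to 13% + 44% = 57%, and Hana's stake falls to 36%.
Jonas holds 57% of Ardent, so Jonas controls Ardent.
Jonas did not control Ardent before and does after, so the clause is triggered.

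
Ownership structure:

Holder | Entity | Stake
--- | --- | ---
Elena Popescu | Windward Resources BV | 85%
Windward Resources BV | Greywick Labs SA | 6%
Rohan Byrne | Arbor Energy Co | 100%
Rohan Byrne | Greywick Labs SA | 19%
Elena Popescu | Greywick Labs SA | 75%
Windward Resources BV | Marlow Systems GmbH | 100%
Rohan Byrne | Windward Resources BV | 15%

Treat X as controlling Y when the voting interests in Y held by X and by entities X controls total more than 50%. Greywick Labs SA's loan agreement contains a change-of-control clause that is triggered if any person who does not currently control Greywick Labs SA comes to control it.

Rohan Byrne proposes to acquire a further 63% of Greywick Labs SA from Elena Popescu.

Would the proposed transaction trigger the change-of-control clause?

Yes

The purchase adds only to Rohan's holdings (Elena's stake shrinks), so Rohan is the only person who could newly come to control Greywick.
Rohan holds 100% of Arbor, so Rohan controls Arbor.
In Greywick, Rohan's side holds only 19%, not > 50%.
So before the transaction, Rohan does not control Greywick.
After the purchase, Rohan's direct stake in Greywick rises to 19% + 63% = 82%, and Elena's stake falls to 12%.
Rohan holds 82% of Greywick, so Rohan controls Greywick.
Rohan did not control Greywick before and does after, so the clause is triggered.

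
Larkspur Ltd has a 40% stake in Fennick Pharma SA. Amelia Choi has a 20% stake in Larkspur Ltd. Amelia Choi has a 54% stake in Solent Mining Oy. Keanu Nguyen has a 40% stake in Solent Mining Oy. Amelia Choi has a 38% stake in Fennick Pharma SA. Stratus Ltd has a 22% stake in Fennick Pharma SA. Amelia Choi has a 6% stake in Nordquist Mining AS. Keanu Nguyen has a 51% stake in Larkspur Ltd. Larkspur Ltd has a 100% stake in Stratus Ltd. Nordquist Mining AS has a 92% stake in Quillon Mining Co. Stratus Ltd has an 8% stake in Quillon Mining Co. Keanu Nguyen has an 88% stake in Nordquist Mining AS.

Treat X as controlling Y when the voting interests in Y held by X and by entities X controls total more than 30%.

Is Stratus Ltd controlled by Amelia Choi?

No

Amelia holds 38% of Fennick, so Amelia controls Fennick.
Amelia holds 54% of Solent, so Amelia controls Solent.
Neither Amelia nor any entity Amelia controls holds any voting interest in Stratus.
So Amelia does not control Stratus.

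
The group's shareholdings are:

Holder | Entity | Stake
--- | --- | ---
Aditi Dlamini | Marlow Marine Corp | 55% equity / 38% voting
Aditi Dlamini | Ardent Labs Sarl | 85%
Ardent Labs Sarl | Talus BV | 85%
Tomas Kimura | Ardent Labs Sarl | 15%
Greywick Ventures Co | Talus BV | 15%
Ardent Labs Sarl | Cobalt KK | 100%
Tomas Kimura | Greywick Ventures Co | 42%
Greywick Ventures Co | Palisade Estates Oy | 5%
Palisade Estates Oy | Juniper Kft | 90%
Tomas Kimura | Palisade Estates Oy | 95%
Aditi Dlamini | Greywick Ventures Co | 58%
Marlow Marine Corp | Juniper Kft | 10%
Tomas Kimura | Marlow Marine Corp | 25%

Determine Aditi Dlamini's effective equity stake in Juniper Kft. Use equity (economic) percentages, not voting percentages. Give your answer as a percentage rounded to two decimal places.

Aditi reaches Juniper along 2 paths.
Via Greywick → Palisade: 58% × 5% × 90% = 2.61%.
Via Marlow: 55% × 10% = 5.5%.
Total: 2.61% + 5.5% = 8.11%.

8.11%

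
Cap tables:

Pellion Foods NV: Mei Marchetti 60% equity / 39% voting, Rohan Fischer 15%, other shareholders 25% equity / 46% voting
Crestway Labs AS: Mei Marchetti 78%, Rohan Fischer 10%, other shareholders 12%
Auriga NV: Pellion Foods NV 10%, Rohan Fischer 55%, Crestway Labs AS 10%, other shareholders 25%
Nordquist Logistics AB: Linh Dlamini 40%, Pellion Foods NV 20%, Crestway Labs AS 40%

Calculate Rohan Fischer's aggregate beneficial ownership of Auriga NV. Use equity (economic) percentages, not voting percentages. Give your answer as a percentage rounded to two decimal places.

57.50%

Rohan reaches Auriga along 3 paths.
Via Pellion: 15% × 10% = 1.5%.
Direct stake: 55% = 55%.
Via Crestway: 10% × 10% = 1%.
Total: 1.5% + 55% + 1% = 57.5%.
Rounded: 57.50%.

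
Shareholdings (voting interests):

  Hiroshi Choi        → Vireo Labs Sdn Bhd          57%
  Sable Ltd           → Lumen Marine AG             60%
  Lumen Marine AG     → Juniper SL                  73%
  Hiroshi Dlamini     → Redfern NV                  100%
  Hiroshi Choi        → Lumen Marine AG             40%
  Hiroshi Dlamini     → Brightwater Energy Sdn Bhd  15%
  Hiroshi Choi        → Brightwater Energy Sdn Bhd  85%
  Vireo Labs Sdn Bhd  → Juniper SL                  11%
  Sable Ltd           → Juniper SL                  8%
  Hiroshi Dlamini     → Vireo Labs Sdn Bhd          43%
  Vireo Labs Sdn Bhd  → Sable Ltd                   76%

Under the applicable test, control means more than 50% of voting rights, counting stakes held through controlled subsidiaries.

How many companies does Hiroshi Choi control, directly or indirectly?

5

Hiroshi Choi holds 57% of Vireo, so Hiroshi Choi controls Vireo.
Vireo holds 76% of Sable, so Hiroshi Choi controls Sable.
Sable and Hiroshi Choi together hold 60% + 40% = 100% of Lumen, so Hiroshi Choi controls Lumen.
Hiroshi Choi holds 85% of Brightwater, so Hiroshi Choi controls Brightwater.
Vireo and Sable and Lumen together hold 11% + 8% + 73% = 92% of Juniper, so Hiroshi Choi controls Juniper.
No other company's threshold is met.
Hiroshi Choi controls 5 companies.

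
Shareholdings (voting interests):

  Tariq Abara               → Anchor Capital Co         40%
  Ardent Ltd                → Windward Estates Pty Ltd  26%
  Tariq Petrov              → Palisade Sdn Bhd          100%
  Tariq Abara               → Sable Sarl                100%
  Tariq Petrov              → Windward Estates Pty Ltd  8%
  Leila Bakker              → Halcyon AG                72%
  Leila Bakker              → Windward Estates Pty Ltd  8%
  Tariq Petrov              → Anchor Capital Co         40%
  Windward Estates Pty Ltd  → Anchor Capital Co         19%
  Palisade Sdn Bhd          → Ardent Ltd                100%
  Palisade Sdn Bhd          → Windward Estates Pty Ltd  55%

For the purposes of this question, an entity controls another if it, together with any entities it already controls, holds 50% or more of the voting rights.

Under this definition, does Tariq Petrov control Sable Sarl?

No

Tariq Petrov holds 100% of Palisade, so Tariq Petrov controls Palisade.
Palisade holds 100% of Ardent, so Tariq Petrov controls Ardent.
Palisade and Tariq Petrov and Ardent together hold 55% + 8% + 26% = 89% of Windward, so Tariq Petrov controls Windward.
Tariq Petrov and Windward together hold 40% + 19% = 59% of Anchor, so Tariq Petrov controls Anchor.
Neither Tariq Petrov nor any entity Tariq Petrov controls holds any voting interest in Sable.
So Tariq Petrov does not control Sable.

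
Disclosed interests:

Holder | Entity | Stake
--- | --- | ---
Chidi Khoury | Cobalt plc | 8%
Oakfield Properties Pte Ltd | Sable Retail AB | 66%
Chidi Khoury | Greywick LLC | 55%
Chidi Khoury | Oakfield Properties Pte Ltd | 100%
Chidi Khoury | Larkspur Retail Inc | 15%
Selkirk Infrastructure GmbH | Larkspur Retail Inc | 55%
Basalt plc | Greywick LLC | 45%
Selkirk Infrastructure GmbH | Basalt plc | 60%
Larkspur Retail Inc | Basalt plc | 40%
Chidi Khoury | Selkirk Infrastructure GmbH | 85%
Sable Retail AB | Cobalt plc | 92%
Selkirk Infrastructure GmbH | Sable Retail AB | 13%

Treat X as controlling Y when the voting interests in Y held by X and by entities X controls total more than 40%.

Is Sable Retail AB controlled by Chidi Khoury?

Chidi holds 85% of Selkirk, so Chidi controls Selkirk.
Chidi holds 100% of Oakfield, so Chidi controls Oakfield.
Selkirk and Oakfield together hold 13% + 66% = 79% of Sable, so Chidi controls Sable.

Yes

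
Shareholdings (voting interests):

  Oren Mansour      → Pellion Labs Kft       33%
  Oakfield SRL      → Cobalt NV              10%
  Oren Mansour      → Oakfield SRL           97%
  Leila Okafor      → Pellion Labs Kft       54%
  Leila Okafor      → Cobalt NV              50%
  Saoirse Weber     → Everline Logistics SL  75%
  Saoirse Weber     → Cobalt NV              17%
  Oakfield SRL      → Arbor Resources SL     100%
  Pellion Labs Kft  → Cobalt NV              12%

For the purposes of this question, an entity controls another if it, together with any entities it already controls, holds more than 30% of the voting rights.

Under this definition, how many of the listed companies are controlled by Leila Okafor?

Leila holds 54% of Pellion, so Leila controls Pellion.
Leila and Pellion together hold 50% + 12% = 62% of Cobalt, so Leila controls Cobalt.
No other company's threshold is met.
Leila controls 2 companies.

2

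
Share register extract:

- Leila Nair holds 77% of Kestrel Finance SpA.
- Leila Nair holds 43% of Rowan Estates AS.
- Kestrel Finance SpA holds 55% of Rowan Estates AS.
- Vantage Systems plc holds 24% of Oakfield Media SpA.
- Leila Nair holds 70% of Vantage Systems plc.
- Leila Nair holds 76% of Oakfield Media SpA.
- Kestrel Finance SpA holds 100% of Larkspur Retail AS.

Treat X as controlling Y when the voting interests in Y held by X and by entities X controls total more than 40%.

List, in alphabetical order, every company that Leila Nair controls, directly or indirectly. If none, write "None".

Leila holds 77% of Kestrel, so Leila controls Kestrel.
Leila holds 70% of Vantage, so Leila controls Vantage.
Leila and Kestrel together hold 43% + 55% = 98% of Rowan, so Leila controls Rowan.
Kestrel holds 100% of Larkspur, so Leila controls Larkspur.
Leila and Vantage together hold 76% + 24% = 100% of Oakfield, so Leila controls Oakfield.

Kestrel Finance SpA, Larkspur Retail AS, Oakfield Media SpA, Rowan Estates AS, Vantage Systems plc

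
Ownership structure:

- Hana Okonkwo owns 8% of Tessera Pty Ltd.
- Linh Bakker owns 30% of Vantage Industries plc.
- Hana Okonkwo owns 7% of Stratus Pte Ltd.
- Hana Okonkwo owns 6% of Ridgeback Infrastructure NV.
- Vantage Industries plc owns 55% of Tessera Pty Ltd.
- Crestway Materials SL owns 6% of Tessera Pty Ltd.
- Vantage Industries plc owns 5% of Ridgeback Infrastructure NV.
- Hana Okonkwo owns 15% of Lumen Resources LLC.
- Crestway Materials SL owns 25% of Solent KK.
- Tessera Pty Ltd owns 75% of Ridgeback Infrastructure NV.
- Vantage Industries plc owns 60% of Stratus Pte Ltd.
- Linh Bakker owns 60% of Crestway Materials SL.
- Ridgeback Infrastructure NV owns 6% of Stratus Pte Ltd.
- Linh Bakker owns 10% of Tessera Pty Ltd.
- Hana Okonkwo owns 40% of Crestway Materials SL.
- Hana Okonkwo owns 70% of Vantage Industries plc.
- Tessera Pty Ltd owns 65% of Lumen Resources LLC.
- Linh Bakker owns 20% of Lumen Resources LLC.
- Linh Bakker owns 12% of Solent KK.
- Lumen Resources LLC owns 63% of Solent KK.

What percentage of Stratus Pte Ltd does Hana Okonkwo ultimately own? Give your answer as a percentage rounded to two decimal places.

51.77%

Hana reaches Stratus along 7 paths.
Direct stake: 7% = 7%.
Via Vantage: 70% × 60% = 42%.
Via Ridgeback: 6% × 6% = 0.36%.
Via Vantage → Ridgeback: 70% × 5% × 6% = 0.21%.
Via Crestway → Tessera → Ridgeback: 40% × 6% × 75% × 6% = 0.108%.
Via Vantage → Tessera → Ridgeback: 70% × 55% × 75% × 6% = 1.7325%.
Via Tessera → Ridgeback: 8% × 75% × 6% = 0.36%.
Total: 7% + 42% + 0.36% + 0.21% + 0.108% + 1.7325% + 0.36% = 51.7705%.
Rounded: 51.77%.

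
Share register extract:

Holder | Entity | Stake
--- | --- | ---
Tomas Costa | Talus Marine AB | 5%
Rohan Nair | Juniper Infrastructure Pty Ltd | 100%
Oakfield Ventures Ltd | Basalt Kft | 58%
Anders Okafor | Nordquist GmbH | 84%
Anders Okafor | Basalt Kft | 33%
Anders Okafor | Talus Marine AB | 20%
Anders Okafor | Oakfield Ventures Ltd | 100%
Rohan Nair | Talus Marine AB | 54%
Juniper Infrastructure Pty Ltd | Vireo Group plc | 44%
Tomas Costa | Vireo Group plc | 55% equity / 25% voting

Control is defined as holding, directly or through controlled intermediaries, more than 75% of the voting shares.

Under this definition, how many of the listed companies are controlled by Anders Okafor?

Anders holds 84% of Nordquist, so Anders controls Nordquist.
Anders holds 100% of Oakfield, so Anders controls Oakfield.
Anders and Oakfield together hold 33% + 58% = 91% of Basalt, so Anders controls Basalt.
No other company's threshold is met.
Anders controls 3 companies.

3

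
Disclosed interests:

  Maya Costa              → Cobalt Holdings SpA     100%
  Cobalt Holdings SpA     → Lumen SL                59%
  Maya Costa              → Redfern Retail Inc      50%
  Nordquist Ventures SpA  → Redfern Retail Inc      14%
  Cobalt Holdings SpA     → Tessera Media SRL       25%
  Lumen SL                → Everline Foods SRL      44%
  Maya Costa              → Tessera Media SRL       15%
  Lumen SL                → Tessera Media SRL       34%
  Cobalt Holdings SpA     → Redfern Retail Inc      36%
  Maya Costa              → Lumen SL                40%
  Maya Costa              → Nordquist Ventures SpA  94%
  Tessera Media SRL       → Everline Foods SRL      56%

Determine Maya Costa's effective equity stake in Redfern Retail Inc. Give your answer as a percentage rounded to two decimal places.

99.16%

Maya reaches Redfern along 3 paths.
Direct stake: 50% = 50%.
Via Cobalt: 100% × 36% = 36%.
Via Nordquist: 94% × 14% = 13.16%.
Total: 50% + 36% + 13.16% = 99.16%.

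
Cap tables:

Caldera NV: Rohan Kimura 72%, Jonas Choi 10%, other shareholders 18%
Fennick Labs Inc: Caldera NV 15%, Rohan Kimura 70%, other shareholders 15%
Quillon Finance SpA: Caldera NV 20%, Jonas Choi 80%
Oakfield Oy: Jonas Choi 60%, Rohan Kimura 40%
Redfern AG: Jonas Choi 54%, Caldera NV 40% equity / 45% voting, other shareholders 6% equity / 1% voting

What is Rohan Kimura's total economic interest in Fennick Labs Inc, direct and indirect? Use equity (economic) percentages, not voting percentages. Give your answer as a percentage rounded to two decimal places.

Rohan reaches Fennick along 2 paths.
Via Caldera: 72% × 15% = 10.8%.
Direct stake: 70% = 70%.
Total: 10.8% + 70% = 80.8%.
Rounded: 80.80%.

80.80%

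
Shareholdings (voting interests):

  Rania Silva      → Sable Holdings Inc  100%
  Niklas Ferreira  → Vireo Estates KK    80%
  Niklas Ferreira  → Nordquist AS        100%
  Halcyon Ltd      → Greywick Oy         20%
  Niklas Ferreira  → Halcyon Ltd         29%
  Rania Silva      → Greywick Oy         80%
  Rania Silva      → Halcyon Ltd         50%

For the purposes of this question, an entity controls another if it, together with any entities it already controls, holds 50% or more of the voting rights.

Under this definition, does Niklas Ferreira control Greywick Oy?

No

Niklas holds 80% of Vireo, so Niklas controls Vireo.
Niklas holds 100% of Nordquist, so Niklas controls Nordquist.
Neither Niklas nor any entity Niklas controls holds any voting interest in Greywick.
So Niklas does not control Greywick.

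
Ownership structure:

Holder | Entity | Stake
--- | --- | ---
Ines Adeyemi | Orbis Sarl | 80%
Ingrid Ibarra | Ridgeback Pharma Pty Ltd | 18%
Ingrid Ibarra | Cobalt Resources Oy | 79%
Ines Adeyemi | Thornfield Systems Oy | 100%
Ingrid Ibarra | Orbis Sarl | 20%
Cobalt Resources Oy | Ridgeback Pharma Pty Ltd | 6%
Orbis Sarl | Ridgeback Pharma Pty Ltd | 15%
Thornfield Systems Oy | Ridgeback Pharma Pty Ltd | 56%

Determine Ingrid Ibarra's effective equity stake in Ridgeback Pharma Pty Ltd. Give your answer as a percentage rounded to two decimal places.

Ingrid reaches Ridgeback along 3 paths.
Direct stake: 18% = 18%.
Via Cobalt: 79% × 6% = 4.74%.
Via Orbis: 20% × 15% = 3%.
Total: 18% + 4.74% + 3% = 25.74%.

25.74%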